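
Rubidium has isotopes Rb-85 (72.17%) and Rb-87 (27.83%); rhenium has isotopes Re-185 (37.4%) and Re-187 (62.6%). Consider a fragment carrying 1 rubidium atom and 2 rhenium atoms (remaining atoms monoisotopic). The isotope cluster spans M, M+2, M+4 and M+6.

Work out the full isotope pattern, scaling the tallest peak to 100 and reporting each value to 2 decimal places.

Rubidium pattern (n=1): 0.7217 : 0.2783
Rhenium pattern (n=2): 0.139876 : 0.468248 : 0.391876
Convolve the two distributions (both contribute in 2-u steps):
  M: 0.7217×0.139876 = 0.100949
  M+2: 0.7217×0.468248 + 0.2783×0.139876 = 0.376862
  M+4: 0.7217×0.391876 + 0.2783×0.468248 = 0.413130
  M+6: 0.2783×0.391876 = 0.109059
Scale to base peak (0.413130) = 100: 24.44 : 91.22 : 100.00 : 26.40

24.44 : 91.22 : 100.00 : 26.40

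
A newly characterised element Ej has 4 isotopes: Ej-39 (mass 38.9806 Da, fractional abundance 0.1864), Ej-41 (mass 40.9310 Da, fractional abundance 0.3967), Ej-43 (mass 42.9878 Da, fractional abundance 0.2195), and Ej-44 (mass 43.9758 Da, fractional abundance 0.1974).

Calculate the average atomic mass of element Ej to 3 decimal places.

41.620 Da

Average mass = Σ (abundance × isotope mass) = 0.1864 × 38.9806 + 0.3967 × 40.9310 + 0.2195 × 42.9878 + 0.1974 × 43.9758
= 7.26598 + 16.23733 + 9.43582 + 8.68082 = 41.61995 Da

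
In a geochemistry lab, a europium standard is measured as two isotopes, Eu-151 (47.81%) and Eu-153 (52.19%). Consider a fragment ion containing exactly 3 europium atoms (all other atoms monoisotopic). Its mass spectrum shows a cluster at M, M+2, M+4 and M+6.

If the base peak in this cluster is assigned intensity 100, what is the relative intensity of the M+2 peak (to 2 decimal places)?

(0.4781 + 0.5219)^3 gives M 0.1093, M+2 0.3579, M+4 0.3907, M+6 0.1422; the largest is M+4.
P(M+4) = C(3,2) × 0.4781^1 × 0.5219^2 = 3 × 0.4781 × 0.27237961 = 0.390674 (base)
P(M+2) = C(3,1) × 0.4781^2 × 0.5219^1 = 3 × 0.22857961 × 0.5219 = 0.357887
Relative intensity = 0.357887 / 0.390674 × 100 = 91.61

91.61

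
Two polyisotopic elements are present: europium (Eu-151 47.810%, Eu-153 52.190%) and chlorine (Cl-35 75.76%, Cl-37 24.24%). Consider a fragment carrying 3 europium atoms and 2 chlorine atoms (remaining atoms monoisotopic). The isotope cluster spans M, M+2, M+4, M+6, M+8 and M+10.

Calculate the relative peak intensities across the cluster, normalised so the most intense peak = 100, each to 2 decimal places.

Europium pattern (n=3): 0.10928391 : 0.3578871 : 0.39067407 : 0.14215492
Chlorine pattern (n=2): 0.57395776 : 0.36728448 : 0.05875776
Convolve the two distributions (both contribute in 2-u steps):
  M: 0.10928391×0.57395776 = 0.062724
  M+2: 0.10928391×0.36728448 + 0.3578871×0.57395776 = 0.245550
  M+4: 0.10928391×0.05875776 + 0.3578871×0.36728448 + 0.39067407×0.57395776 = 0.362098
  M+6: 0.3578871×0.05875776 + 0.39067407×0.36728448 + 0.14215492×0.57395776 = 0.246108
  M+8: 0.39067407×0.05875776 + 0.14215492×0.36728448 = 0.075166
  M+10: 0.14215492×0.05875776 = 0.008353
Scale to base peak (0.362098) = 100: 17.32 : 67.81 : 100.00 : 67.97 : 20.76 : 2.31

17.32 : 67.81 : 100.00 : 67.97 : 20.76 : 2.31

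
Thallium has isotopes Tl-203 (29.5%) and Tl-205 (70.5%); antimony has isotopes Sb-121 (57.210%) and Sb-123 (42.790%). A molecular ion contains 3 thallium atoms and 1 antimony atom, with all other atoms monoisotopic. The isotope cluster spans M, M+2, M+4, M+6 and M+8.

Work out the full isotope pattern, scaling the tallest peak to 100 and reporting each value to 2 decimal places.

3.78 : 29.92 : 85.01 : 100.00 : 38.58

Thallium pattern (n=3): 0.02567237 : 0.18405787 : 0.43986713 : 0.35040263
Antimony pattern (n=1): 0.5721 : 0.4279
Convolve the two distributions (both contribute in 2-u steps):
  M: 0.02567237×0.5721 = 0.014687
  M+2: 0.02567237×0.4279 + 0.18405787×0.5721 = 0.116285
  M+4: 0.18405787×0.4279 + 0.43986713×0.5721 = 0.330406
  M+6: 0.43986713×0.4279 + 0.35040263×0.5721 = 0.388684
  M+8: 0.35040263×0.4279 = 0.149937
Scale to base peak (0.388684) = 100: 3.78 : 29.92 : 85.01 : 100.00 : 38.58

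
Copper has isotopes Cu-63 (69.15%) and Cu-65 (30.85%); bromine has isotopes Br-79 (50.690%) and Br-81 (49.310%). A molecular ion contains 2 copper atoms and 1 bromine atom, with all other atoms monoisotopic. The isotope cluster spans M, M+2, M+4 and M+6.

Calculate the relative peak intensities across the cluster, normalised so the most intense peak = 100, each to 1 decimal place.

53.6 : 100.0 : 57.2 : 10.4

Copper pattern (n=2): 0.47817225 : 0.4266555 : 0.09517225
Bromine pattern (n=1): 0.5069 : 0.4931
Convolve the two distributions (both contribute in 2-u steps):
  M: 0.47817225×0.5069 = 0.242386
  M+2: 0.47817225×0.4931 + 0.4266555×0.5069 = 0.452058
  M+4: 0.4266555×0.4931 + 0.09517225×0.5069 = 0.258627
  M+6: 0.09517225×0.4931 = 0.046929
Scale to base peak (0.452058) = 100: 53.6 : 100.0 : 57.2 : 10.4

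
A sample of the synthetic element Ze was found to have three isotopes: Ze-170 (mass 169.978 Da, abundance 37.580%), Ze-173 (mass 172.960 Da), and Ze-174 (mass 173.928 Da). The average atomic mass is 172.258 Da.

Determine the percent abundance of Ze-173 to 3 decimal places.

19.173%

The remaining 62.420% is split between Ze-173 (fraction x) and Ze-174 (fraction 0.62420 − x).
Substituting: 172.960x + 173.928(0.62420 − x) = 108.3802676
(172.960 − 173.928)x = -0.18559  ⇒  x = 0.19173, y = 0.43247
Ze-173: 19.173%, Ze-174: 43.247%.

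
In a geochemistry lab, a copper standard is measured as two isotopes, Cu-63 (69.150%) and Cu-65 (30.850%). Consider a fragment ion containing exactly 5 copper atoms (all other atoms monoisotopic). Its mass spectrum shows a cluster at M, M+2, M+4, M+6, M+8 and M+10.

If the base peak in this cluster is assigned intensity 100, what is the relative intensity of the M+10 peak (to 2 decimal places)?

0.79

Term probabilities: M 0.1581, M+2 0.3527, M+4 0.3147, M+6 0.1404, M+8 0.0313, M+10 0.0028. Base peak = M+2.
P(M+2) = C(5,1) × 0.69150^4 × 0.30850^1 = 5 × 0.2286487 × 0.3085 = 0.352691 (base)
P(M+10) = C(5,5) × 0.69150^0 × 0.30850^5 = 1 × 1.0000 × 0.00279432 = 0.002794
Relative intensity = 0.002794 / 0.352691 × 100 = 0.79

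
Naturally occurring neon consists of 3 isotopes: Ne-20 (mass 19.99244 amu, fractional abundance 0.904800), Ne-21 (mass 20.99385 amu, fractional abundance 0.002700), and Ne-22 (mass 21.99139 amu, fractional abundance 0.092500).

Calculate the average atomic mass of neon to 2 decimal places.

20.18 amu

Ar = Σ fᵢ·mᵢ = 0.904800 × 19.99244 + 0.002700 × 20.99385 + 0.092500 × 21.99139
= 18.089160 + 0.056683 + 2.034204 = 20.180047 amu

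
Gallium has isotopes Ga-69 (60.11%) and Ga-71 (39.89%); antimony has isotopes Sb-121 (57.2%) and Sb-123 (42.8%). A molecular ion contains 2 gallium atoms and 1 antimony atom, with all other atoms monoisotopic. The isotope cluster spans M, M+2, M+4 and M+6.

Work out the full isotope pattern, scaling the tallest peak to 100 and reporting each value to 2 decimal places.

Gallium pattern (n=2): 0.36132121 : 0.47955758 : 0.15912121
Antimony pattern (n=1): 0.5720 : 0.4280
Convolve the two distributions (both contribute in 2-u steps):
  M: 0.36132121×0.5720 = 0.206676
  M+2: 0.36132121×0.4280 + 0.47955758×0.5720 = 0.428952
  M+4: 0.47955758×0.4280 + 0.15912121×0.5720 = 0.296268
  M+6: 0.15912121×0.4280 = 0.068104
Scale to base peak (0.428952) = 100: 48.18 : 100.00 : 69.07 : 15.88

48.18 : 100.00 : 69.07 : 15.88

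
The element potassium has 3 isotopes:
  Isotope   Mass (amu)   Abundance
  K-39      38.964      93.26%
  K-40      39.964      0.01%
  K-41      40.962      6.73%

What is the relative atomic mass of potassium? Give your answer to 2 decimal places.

The abundance-weighted mean is 0.9326 × 38.964 + 0.0001 × 39.964 + 0.0673 × 40.962
= 36.3378 + 0.0040 + 2.7567 = 39.0985 amu

39.10 amu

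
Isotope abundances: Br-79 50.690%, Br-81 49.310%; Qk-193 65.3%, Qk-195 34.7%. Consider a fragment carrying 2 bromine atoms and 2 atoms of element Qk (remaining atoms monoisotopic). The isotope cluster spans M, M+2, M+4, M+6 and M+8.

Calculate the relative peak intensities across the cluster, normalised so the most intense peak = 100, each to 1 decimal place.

30.3 : 91.3 : 100.0 : 47.2 : 8.1

Bromine pattern (n=2): 0.25694761 : 0.49990478 : 0.24314761
Element Qk pattern (n=2): 0.426409 : 0.453182 : 0.120409
Convolve the two distributions (both contribute in 2-u steps):
  M: 0.25694761×0.426409 = 0.109565
  M+2: 0.25694761×0.453182 + 0.49990478×0.426409 = 0.329608
  M+4: 0.25694761×0.120409 + 0.49990478×0.453182 + 0.24314761×0.426409 = 0.361167
  M+6: 0.49990478×0.120409 + 0.24314761×0.453182 = 0.170383
  M+8: 0.24314761×0.120409 = 0.029277
Scale to base peak (0.361167) = 100: 30.3 : 91.3 : 100.0 : 47.2 : 8.1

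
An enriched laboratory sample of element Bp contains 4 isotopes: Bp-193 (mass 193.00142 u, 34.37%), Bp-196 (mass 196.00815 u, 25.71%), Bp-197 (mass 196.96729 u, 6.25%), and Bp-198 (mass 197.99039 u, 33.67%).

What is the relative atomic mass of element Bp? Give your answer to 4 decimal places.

195.7021 u

The abundance-weighted mean is 0.3437 × 193.00142 + 0.2571 × 196.00815 + 0.0625 × 196.96729 + 0.3367 × 197.99039
= 66.334588 + 50.393695 + 12.310456 + 66.663364 = 195.702103 u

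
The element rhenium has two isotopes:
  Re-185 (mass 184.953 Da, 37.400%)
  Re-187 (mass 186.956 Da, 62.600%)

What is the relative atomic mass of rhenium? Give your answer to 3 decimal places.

The abundance-weighted mean is 0.37400 × 184.953 + 0.62600 × 186.956
= 69.1724 + 117.0345 = 186.2069 Da

186.207 Da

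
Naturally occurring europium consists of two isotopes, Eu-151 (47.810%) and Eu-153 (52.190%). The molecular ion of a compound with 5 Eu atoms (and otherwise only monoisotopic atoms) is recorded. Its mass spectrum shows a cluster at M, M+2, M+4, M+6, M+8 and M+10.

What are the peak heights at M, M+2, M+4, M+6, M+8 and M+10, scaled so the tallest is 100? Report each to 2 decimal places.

Each Eu atom is independently Eu-151 (p = 0.47810) or Eu-153 (q = 0.52190); the cluster is the binomial expansion (p + q)^5.
P(M) = 0.47810^5 = 0.024980
P(M+2) = 5 × 0.47810^4 × 0.52190^1 = 0.136343
P(M+4) = 10 × 0.47810^3 × 0.52190^2 = 0.297667
P(M+6) = 10 × 0.47810^2 × 0.52190^3 = 0.324937
P(M+8) = 5 × 0.47810^1 × 0.52190^4 = 0.177353
P(M+10) = 0.52190^5 = 0.038720
The M+6 peak is largest (0.324937); scaling to 100 gives 7.69 : 41.96 : 91.61 : 100.00 : 54.58 : 11.92.

7.69 : 41.96 : 91.61 : 100.00 : 54.58 : 11.92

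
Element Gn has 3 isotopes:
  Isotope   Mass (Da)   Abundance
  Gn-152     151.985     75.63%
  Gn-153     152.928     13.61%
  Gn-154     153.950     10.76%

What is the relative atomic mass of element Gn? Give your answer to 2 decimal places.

Average mass = Σ (abundance × isotope mass) = 0.7563 × 151.985 + 0.1361 × 152.928 + 0.1076 × 153.950
= 114.9463 + 20.8135 + 16.5650 = 152.3248 Da

152.32 Da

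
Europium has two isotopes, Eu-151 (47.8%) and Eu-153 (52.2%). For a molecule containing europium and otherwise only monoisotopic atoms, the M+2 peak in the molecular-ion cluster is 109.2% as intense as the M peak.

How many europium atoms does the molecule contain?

With n Eu atoms, P(M+2)/P(M) = C(n,1)·p^(n−1)q / p^n = n·q/p = n · 0.522/0.478.
n = 1.092 × 0.478/0.522 = 1.00 ≈ 1

1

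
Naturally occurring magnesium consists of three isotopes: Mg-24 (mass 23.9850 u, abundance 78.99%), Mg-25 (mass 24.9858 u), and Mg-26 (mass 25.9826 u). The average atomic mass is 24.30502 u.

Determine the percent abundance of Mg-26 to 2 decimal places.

Let x and y be the fractions of Mg-25 and Mg-26. Then x + y = 1 − 0.7899 = 0.2101 and 24.9858x + 25.9826y = 24.30502 − 0.7899×23.9850 = 5.3592685.
Substituting: 24.9858x + 25.9826(0.2101 − x) = 5.3592685
(24.9858 − 25.9826)x = -0.09967576  ⇒  x = 0.10000, y = 0.11010
Mg-25: 10.00%, Mg-26: 11.01%.

11.01%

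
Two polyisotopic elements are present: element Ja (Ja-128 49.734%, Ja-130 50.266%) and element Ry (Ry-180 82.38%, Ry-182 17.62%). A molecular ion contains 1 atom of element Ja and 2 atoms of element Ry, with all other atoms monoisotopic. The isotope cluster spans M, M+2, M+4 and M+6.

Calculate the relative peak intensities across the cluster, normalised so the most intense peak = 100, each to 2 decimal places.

69.52 : 100.00 : 33.24 : 3.21

Element Ja pattern (n=1): 0.49734 : 0.50266
Element Ry pattern (n=2): 0.67864644 : 0.29030712 : 0.03104644
Convolve the two distributions (both contribute in 2-u steps):
  M: 0.49734×0.67864644 = 0.337518
  M+2: 0.49734×0.29030712 + 0.50266×0.67864644 = 0.485510
  M+4: 0.49734×0.03104644 + 0.50266×0.29030712 = 0.161366
  M+6: 0.50266×0.03104644 = 0.015606
Scale to base peak (0.485510) = 100: 69.52 : 100.00 : 33.24 : 3.21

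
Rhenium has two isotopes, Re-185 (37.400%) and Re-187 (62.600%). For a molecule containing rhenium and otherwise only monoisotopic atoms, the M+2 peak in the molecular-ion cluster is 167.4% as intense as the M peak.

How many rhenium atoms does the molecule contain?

1

With n Re atoms, P(M+2)/P(M) = C(n,1)·p^(n−1)q / p^n = n·q/p = n · 0.62600/0.37400.
n = 1.674 × 0.37400/0.62600 = 1.00 ≈ 1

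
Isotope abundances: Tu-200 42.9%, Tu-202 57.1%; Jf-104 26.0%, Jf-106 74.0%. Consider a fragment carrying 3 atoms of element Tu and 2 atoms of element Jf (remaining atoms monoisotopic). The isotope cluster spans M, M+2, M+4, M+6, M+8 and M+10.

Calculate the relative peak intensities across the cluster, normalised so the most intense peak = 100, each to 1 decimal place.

1.5 : 14.9 : 55.6 : 100.0 : 86.9 : 29.4

Element Tu pattern (n=3): 0.07895359 : 0.31526223 : 0.41961477 : 0.18616941
Element Jf pattern (n=2): 0.0676 : 0.3848 : 0.5476
Convolve the two distributions (both contribute in 2-u steps):
  M: 0.07895359×0.0676 = 0.005337
  M+2: 0.07895359×0.3848 + 0.31526223×0.0676 = 0.051693
  M+4: 0.07895359×0.5476 + 0.31526223×0.3848 + 0.41961477×0.0676 = 0.192914
  M+6: 0.31526223×0.5476 + 0.41961477×0.3848 + 0.18616941×0.0676 = 0.346690
  M+8: 0.41961477×0.5476 + 0.18616941×0.3848 = 0.301419
  M+10: 0.18616941×0.5476 = 0.101946
Scale to base peak (0.346690) = 100: 1.5 : 14.9 : 55.6 : 100.0 : 86.9 : 29.4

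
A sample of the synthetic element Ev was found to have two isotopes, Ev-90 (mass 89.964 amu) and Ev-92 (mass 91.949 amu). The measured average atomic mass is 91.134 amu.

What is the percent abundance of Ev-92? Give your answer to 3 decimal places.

58.942%

Let x be the fractional abundance of Ev-90; then Ev-92 has abundance 1 − x.
89.964·x + 91.949·(1 − x) = 91.134
(89.964 − 91.949)·x = 91.134 − 91.949
x = -0.815 / -1.985 = 0.41058 → 41.058% Ev-90, 58.942% Ev-92.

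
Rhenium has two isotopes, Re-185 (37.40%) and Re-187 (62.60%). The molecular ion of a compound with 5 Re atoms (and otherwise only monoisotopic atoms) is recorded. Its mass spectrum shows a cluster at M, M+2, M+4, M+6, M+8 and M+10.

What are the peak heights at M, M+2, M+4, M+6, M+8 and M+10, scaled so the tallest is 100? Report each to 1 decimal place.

The 5 Re atoms are independent, so intensities follow the terms of (0.3740 + 0.6260)^5.
P(M) = 0.3740^5 = 0.007317
P(M+2) = 5 × 0.3740^4 × 0.6260^1 = 0.061239
P(M+4) = 10 × 0.3740^3 × 0.6260^2 = 0.205005
P(M+6) = 10 × 0.3740^2 × 0.6260^3 = 0.343136
P(M+8) = 5 × 0.3740^1 × 0.6260^4 = 0.287170
P(M+10) = 0.6260^5 = 0.096133
The M+6 peak is largest (0.343136); scaling to 100 gives 2.1 : 17.8 : 59.7 : 100.0 : 83.7 : 28.0.

2.1 : 17.8 : 59.7 : 100.0 : 83.7 : 28.0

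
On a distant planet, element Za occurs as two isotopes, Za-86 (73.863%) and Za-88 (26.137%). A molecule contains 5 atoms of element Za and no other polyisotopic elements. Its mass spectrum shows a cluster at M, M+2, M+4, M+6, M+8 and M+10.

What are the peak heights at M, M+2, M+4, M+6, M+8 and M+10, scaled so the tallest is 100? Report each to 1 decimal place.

Each Za atom is independently Za-86 (p = 0.73863) or Za-88 (q = 0.26137); the cluster is the binomial expansion (p + q)^5.
P(M) = 0.73863^5 = 0.219854
P(M+2) = 5 × 0.73863^4 × 0.26137^1 = 0.388986
P(M+4) = 10 × 0.73863^3 × 0.26137^2 = 0.275291
P(M+6) = 10 × 0.73863^2 × 0.26137^3 = 0.097414
P(M+8) = 5 × 0.73863^1 × 0.26137^4 = 0.017235
P(M+10) = 0.26137^5 = 0.001220
The M+2 peak is largest (0.388986); scaling to 100 gives 56.5 : 100.0 : 70.8 : 25.0 : 4.4 : 0.3.

56.5 : 100.0 : 70.8 : 25.0 : 4.4 : 0.3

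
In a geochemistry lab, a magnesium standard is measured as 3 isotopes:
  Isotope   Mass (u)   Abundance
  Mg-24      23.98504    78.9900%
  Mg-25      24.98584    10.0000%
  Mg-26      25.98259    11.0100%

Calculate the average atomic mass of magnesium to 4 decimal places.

24.3051 u

Weight each isotope mass by its fractional abundance: 0.789900 × 23.98504 + 0.100000 × 24.98584 + 0.110100 × 25.98259
= 18.945783 + 2.498584 + 2.860683 = 24.305050 u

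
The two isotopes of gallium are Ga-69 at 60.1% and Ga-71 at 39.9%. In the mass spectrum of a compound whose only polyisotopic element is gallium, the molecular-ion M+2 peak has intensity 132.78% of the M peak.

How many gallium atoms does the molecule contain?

The M+2/M ratio from n Ga atoms is n · q/p = n · 0.399/0.601.
n = 1.3278 × 0.601/0.399 = 2.00 ≈ 2

2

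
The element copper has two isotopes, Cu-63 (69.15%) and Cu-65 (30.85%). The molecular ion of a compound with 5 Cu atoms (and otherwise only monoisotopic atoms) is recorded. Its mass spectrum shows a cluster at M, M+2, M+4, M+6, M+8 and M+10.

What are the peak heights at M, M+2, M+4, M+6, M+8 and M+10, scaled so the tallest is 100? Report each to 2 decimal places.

44.83 : 100.00 : 89.23 : 39.81 : 8.88 : 0.79

Each Cu atom is independently Cu-63 (p = 0.6915) or Cu-65 (q = 0.3085); the cluster is the binomial expansion (p + q)^5.
P(M) = 0.6915^5 = 0.158111
P(M+2) = 5 × 0.6915^4 × 0.3085^1 = 0.352691
P(M+4) = 10 × 0.6915^3 × 0.3085^2 = 0.314693
P(M+6) = 10 × 0.6915^2 × 0.3085^3 = 0.140394
P(M+8) = 5 × 0.6915^1 × 0.3085^4 = 0.031317
P(M+10) = 0.3085^5 = 0.002794
The M+2 peak is largest (0.352691); scaling to 100 gives 44.83 : 100.00 : 89.23 : 39.81 : 8.88 : 0.79.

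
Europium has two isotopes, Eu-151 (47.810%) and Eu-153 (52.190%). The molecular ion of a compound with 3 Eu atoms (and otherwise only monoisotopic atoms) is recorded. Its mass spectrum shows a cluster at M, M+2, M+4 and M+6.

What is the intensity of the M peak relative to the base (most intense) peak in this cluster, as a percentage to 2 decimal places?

27.97%

Term probabilities: M 0.1093, M+2 0.3579, M+4 0.3907, M+6 0.1422. Base peak = M+4.
P(M+4) = C(3,2) × 0.47810^1 × 0.52190^2 = 3 × 0.4781 × 0.27237961 = 0.390674 (base)
P(M) = C(3,0) × 0.47810^3 × 0.52190^0 = 1 × 0.10928391 × 1.0000 = 0.109284
Relative intensity = 0.109284 / 0.390674 × 100 = 27.97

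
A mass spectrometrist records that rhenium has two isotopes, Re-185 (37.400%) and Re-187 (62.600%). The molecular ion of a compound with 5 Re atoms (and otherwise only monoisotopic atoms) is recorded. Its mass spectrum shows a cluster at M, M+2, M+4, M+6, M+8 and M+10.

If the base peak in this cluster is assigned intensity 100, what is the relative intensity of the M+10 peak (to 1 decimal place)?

28.0

(0.37400 + 0.62600)^5 gives M 0.0073, M+2 0.0612, M+4 0.2050, M+6 0.3431, M+8 0.2872, M+10 0.0961; the largest is M+6.
P(M+6) = C(5,3) × 0.37400^2 × 0.62600^3 = 10 × 0.139876 × 0.24531438 = 0.343136 (base)
P(M+10) = C(5,5) × 0.37400^0 × 0.62600^5 = 1 × 1.0000 × 0.09613282 = 0.096133
Relative intensity = 0.096133 / 0.343136 × 100 = 28.0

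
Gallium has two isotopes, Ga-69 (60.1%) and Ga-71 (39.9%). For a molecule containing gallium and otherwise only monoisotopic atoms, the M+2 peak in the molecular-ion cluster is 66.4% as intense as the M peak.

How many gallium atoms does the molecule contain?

The M+2/M ratio from n Ga atoms is n · q/p = n · 0.399/0.601.
n = 0.664 × 0.601/0.399 = 1.00 ≈ 1

1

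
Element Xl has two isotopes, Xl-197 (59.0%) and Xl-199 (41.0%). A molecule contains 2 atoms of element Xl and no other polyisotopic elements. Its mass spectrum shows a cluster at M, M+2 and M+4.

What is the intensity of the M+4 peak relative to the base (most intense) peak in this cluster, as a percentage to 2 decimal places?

34.75%

Term probabilities: M 0.3481, M+2 0.4838, M+4 0.1681. Base peak = M+2.
P(M+2) = C(2,1) × 0.590^1 × 0.410^1 = 2 × 0.5900 × 0.4100 = 0.483800 (base)
P(M+4) = C(2,2) × 0.590^0 × 0.410^2 = 1 × 1.0000 × 0.1681 = 0.168100
Relative intensity = 0.168100 / 0.483800 × 100 = 34.75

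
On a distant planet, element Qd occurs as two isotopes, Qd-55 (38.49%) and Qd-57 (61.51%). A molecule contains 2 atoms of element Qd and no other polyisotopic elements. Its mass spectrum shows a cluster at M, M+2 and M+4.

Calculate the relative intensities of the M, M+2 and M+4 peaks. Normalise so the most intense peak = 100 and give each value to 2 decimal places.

31.29 : 100.00 : 79.90

Expanding (0.3849 + 0.6151)^2:
P(M) = 0.3849^2 = 0.148148
P(M+2) = 2 × 0.3849^1 × 0.6151^1 = 0.473504
P(M+4) = 0.6151^2 = 0.378348
The M+2 peak is largest (0.473504); scaling to 100 gives 31.29 : 100.00 : 79.90.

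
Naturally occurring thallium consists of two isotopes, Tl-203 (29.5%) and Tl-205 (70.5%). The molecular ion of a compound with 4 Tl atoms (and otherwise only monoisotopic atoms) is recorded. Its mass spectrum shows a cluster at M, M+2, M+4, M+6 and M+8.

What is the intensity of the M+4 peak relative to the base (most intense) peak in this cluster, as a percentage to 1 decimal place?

Term probabilities: M 0.0076, M+2 0.0724, M+4 0.2595, M+6 0.4135, M+8 0.2470. Base peak = M+6.
P(M+6) = C(4,3) × 0.295^1 × 0.705^3 = 4 × 0.2950 × 0.35040263 = 0.413475 (base)
P(M+4) = C(4,2) × 0.295^2 × 0.705^2 = 6 × 0.087025 × 0.497025 = 0.259522
Relative intensity = 0.259522 / 0.413475 × 100 = 62.8

62.8%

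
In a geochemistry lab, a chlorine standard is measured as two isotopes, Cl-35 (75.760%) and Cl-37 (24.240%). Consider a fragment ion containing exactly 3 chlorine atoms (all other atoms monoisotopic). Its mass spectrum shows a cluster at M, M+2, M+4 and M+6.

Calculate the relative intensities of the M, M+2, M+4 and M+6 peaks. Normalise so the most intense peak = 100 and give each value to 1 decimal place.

Expanding (0.75760 + 0.24240)^3:
P(M) = 0.75760^3 = 0.434830
P(M+2) = 3 × 0.75760^2 × 0.24240^1 = 0.417382
P(M+4) = 3 × 0.75760^1 × 0.24240^2 = 0.133545
P(M+6) = 0.24240^3 = 0.014243
The M peak is largest (0.434830); scaling to 100 gives 100.0 : 96.0 : 30.7 : 3.3.

100.0 : 96.0 : 30.7 : 3.3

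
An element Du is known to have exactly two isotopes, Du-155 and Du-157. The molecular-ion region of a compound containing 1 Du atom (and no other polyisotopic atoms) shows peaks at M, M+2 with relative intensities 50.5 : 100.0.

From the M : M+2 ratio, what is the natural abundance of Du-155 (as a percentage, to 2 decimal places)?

If p is the fraction of Du that is Du-155, then I(M+2)/I(M) = [C(1,1)·p^0·(1−p)] / p^1 = 1·(1−p)/p = 100.0/50.5 = 1.9802
(1−p)/p = 1.9802/1 = 1.9802  ⇒  p = 1/(1 + 1.9802) = 0.3355
Du-155: 33.55%, Du-157: 66.45%.

33.55%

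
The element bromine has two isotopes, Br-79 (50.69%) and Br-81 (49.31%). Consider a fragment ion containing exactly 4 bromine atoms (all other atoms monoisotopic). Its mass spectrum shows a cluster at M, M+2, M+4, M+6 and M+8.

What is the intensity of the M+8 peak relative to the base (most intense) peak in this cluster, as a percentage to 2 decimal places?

15.77%

Term probabilities: M 0.0660, M+2 0.2569, M+4 0.3749, M+6 0.2431, M+8 0.0591. Base peak = M+4.
P(M+4) = C(4,2) × 0.5069^2 × 0.4931^2 = 6 × 0.25694761 × 0.24314761 = 0.374857 (base)
P(M+8) = C(4,4) × 0.5069^0 × 0.4931^4 = 1 × 1.0000 × 0.05912076 = 0.059121
Relative intensity = 0.059121 / 0.374857 × 100 = 15.77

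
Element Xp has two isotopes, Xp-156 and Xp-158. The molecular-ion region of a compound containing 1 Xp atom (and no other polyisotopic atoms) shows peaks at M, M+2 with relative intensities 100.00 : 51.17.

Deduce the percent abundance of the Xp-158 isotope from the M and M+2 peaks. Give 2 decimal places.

33.85%

Let p = fractional abundance of Xp-156. I(M+2)/I(M) = [C(1,1)·p^0·(1−p)] / p^1 = 1·(1−p)/p = 51.17/100.00 = 0.5117
(1−p)/p = 0.5117/1 = 0.5117  ⇒  p = 1/(1 + 0.5117) = 0.6615
Xp-156: 66.15%, Xp-158: 33.85%.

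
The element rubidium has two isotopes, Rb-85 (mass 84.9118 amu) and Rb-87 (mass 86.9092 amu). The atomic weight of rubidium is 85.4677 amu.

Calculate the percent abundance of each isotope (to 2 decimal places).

Rb-85: 72.17%, Rb-87: 27.83%

Writing the weighted mean with unknown fraction x of Rb-85:
84.9118·x + 86.9092·(1 − x) = 85.4677
(84.9118 − 86.9092)·x = 85.4677 − 86.9092
x = -1.4415 / -1.9974 = 0.72169 → 72.17% Rb-85, 27.83% Rb-87.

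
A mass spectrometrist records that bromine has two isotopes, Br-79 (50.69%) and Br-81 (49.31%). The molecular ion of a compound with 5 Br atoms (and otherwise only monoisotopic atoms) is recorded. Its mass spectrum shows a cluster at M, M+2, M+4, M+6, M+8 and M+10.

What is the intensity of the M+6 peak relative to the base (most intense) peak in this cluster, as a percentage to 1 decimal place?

97.3%

Binomial terms of (0.5069 + 0.4931)^5: M 0.0335, M+2 0.1628, M+4 0.3167, M+6 0.3081, M+8 0.1498, M+10 0.0292 → M+4 is the base peak.
P(M+4) = C(5,2) × 0.5069^3 × 0.4931^2 = 10 × 0.13024674 × 0.24314761 = 0.316692 (base)
P(M+6) = C(5,3) × 0.5069^2 × 0.4931^3 = 10 × 0.25694761 × 0.11989609 = 0.308070
Relative intensity = 0.308070 / 0.316692 × 100 = 97.3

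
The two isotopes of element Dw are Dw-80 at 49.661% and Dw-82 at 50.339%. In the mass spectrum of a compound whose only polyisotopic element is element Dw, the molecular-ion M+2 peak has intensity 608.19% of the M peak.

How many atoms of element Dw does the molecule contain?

The M+2/M ratio from n Dw atoms is n · q/p = n · 0.50339/0.49661.
n = 6.0819 × 0.49661/0.50339 = 6.00 ≈ 6

6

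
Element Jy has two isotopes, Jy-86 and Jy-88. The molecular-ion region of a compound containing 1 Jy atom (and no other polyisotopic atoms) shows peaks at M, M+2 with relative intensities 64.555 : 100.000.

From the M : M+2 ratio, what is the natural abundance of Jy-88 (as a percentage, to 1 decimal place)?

60.8%

Let p = fractional abundance of Jy-86. I(M+2)/I(M) = [C(1,1)·p^0·(1−p)] / p^1 = 1·(1−p)/p = 100.000/64.555 = 1.5491
(1−p)/p = 1.5491/1 = 1.5491  ⇒  p = 1/(1 + 1.5491) = 0.3923
Jy-86: 39.2%, Jy-88: 60.8%.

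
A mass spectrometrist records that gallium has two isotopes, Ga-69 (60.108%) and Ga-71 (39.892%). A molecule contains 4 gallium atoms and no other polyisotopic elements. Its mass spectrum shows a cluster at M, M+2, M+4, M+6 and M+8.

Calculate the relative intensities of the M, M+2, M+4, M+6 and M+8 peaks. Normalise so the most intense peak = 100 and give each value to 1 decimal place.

37.7 : 100.0 : 99.6 : 44.0 : 7.3

The 4 Ga atoms are independent, so intensities follow the terms of (0.60108 + 0.39892)^4.
P(M) = 0.60108^4 = 0.130536
P(M+2) = 4 × 0.60108^3 × 0.39892^1 = 0.346531
P(M+4) = 6 × 0.60108^2 × 0.39892^2 = 0.344975
P(M+6) = 4 × 0.60108^1 × 0.39892^3 = 0.152633
P(M+8) = 0.39892^4 = 0.025325
The M+2 peak is largest (0.346531); scaling to 100 gives 37.7 : 100.0 : 99.6 : 44.0 : 7.3.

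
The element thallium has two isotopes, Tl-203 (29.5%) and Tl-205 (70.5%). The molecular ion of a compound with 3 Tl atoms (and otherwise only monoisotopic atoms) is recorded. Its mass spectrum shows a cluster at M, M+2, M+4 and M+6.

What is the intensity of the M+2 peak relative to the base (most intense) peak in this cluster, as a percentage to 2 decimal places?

Term probabilities: M 0.0257, M+2 0.1841, M+4 0.4399, M+6 0.3504. Base peak = M+4.
P(M+4) = C(3,2) × 0.295^1 × 0.705^2 = 3 × 0.2950 × 0.497025 = 0.439867 (base)
P(M+2) = C(3,1) × 0.295^2 × 0.705^1 = 3 × 0.087025 × 0.7050 = 0.184058
Relative intensity = 0.184058 / 0.439867 × 100 = 41.84

41.84%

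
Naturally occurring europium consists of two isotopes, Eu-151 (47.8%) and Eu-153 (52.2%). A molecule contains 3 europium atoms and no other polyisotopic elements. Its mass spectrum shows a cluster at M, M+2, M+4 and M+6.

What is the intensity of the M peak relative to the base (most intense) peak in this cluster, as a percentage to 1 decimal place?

28.0%

(0.478 + 0.522)^3 gives M 0.1092, M+2 0.3578, M+4 0.3907, M+6 0.1422; the largest is M+4.
P(M+4) = C(3,2) × 0.478^1 × 0.522^2 = 3 × 0.4780 × 0.272484 = 0.390742 (base)
P(M) = C(3,0) × 0.478^3 × 0.522^0 = 1 × 0.10921535 × 1.0000 = 0.109215
Relative intensity = 0.109215 / 0.390742 × 100 = 28.0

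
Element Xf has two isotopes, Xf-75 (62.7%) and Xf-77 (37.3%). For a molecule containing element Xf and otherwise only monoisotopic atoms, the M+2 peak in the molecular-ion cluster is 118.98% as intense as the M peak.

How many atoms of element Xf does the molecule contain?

For n independent Xf atoms, I(M+2)/I(M) = n · (abundance Xf-77) / (abundance Xf-75) = n · 0.373/0.627.
n = 1.1898 × 0.627/0.373 = 2.00 ≈ 2

2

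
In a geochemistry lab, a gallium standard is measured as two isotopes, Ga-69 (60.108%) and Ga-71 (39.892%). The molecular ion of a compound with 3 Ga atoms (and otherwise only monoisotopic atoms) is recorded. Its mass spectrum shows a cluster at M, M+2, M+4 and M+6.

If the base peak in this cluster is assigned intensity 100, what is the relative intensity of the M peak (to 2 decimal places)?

50.23

(0.60108 + 0.39892)^3 gives M 0.2172, M+2 0.4324, M+4 0.2870, M+6 0.0635; the largest is M+2.
P(M+2) = C(3,1) × 0.60108^2 × 0.39892^1 = 3 × 0.36129717 × 0.39892 = 0.432386 (base)
P(M) = C(3,0) × 0.60108^3 × 0.39892^0 = 1 × 0.2171685 × 1.0000 = 0.217169
Relative intensity = 0.217169 / 0.432386 × 100 = 50.23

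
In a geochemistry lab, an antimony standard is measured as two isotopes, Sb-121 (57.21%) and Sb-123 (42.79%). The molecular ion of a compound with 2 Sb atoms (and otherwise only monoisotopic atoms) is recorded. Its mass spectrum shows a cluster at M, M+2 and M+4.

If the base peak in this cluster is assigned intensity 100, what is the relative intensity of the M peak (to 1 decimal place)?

66.8

Binomial terms of (0.5721 + 0.4279)^2: M 0.3273, M+2 0.4896, M+4 0.1831 → M+2 is the base peak.
P(M+2) = C(2,1) × 0.5721^1 × 0.4279^1 = 2 × 0.5721 × 0.4279 = 0.489603 (base)
P(M) = C(2,0) × 0.5721^2 × 0.4279^0 = 1 × 0.32729841 × 1.0000 = 0.327298
Relative intensity = 0.327298 / 0.489603 × 100 = 66.8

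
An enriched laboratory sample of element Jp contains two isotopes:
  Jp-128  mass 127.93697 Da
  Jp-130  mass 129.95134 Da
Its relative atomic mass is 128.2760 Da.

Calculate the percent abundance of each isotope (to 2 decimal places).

Jp-128: 83.17%, Jp-130: 16.83%

Writing the weighted mean with unknown fraction x of Jp-128:
127.93697·x + 129.95134·(1 − x) = 128.2760
(127.93697 − 129.95134)·x = 128.2760 − 129.95134
x = -1.67534 / -2.01437 = 0.83169 → 83.17% Jp-128, 16.83% Jp-130.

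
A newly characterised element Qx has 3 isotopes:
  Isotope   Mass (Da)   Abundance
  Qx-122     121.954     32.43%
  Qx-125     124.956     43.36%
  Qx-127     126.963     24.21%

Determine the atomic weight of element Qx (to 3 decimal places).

Average mass = Σ (abundance × isotope mass) = 0.3243 × 121.954 + 0.4336 × 124.956 + 0.2421 × 126.963
= 39.5497 + 54.1809 + 30.7377 = 124.4683 Da

124.468 Da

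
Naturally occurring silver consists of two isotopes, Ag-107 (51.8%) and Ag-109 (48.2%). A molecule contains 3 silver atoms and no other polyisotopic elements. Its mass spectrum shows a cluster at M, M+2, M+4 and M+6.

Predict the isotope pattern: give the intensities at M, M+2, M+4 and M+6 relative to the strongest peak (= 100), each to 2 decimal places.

The 3 Ag atoms are independent, so intensities follow the terms of (0.518 + 0.482)^3.
P(M) = 0.518^3 = 0.138992
P(M+2) = 3 × 0.518^2 × 0.482^1 = 0.387997
P(M+4) = 3 × 0.518^1 × 0.482^2 = 0.361031
P(M+6) = 0.482^3 = 0.111980
The M+2 peak is largest (0.387997); scaling to 100 gives 35.82 : 100.00 : 93.05 : 28.86.

35.82 : 100.00 : 93.05 : 28.86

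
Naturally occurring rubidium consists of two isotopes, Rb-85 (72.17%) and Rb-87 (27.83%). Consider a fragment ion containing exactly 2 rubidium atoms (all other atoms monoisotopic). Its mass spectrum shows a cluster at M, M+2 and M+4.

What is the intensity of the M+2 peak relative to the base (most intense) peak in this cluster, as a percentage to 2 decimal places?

77.12%

Term probabilities: M 0.5209, M+2 0.4017, M+4 0.0775. Base peak = M.
P(M) = C(2,0) × 0.7217^2 × 0.2783^0 = 1 × 0.52085089 × 1.0000 = 0.520851 (base)
P(M+2) = C(2,1) × 0.7217^1 × 0.2783^1 = 2 × 0.7217 × 0.2783 = 0.401698
Relative intensity = 0.401698 / 0.520851 × 100 = 77.12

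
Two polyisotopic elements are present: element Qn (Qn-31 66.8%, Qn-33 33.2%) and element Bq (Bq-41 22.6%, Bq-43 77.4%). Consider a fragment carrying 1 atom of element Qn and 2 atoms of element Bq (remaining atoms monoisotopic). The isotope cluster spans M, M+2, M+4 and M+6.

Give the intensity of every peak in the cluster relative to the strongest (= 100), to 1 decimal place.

Element Qn pattern (n=1): 0.6680 : 0.3320
Element Bq pattern (n=2): 0.051076 : 0.349848 : 0.599076
Convolve the two distributions (both contribute in 2-u steps):
  M: 0.6680×0.051076 = 0.034119
  M+2: 0.6680×0.349848 + 0.3320×0.051076 = 0.250656
  M+4: 0.6680×0.599076 + 0.3320×0.349848 = 0.516332
  M+6: 0.3320×0.599076 = 0.198893
Scale to base peak (0.516332) = 100: 6.6 : 48.5 : 100.0 : 38.5

6.6 : 48.5 : 100.0 : 38.5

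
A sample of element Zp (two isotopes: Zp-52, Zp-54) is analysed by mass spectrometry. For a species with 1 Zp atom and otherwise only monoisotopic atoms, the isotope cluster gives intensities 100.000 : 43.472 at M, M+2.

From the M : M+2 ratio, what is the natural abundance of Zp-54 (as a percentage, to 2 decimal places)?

If p is the fraction of Zp that is Zp-52, then I(M+2)/I(M) = [C(1,1)·p^0·(1−p)] / p^1 = 1·(1−p)/p = 43.472/100.000 = 0.4347
(1−p)/p = 0.4347/1 = 0.4347  ⇒  p = 1/(1 + 0.4347) = 0.6970
Zp-52: 69.70%, Zp-54: 30.30%.

30.30%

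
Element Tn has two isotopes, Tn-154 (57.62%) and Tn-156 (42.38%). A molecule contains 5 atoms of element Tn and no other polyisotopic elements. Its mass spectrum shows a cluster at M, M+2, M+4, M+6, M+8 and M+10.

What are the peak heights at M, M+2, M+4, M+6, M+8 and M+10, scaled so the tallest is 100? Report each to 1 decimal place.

Expanding (0.5762 + 0.4238)^5:
P(M) = 0.5762^5 = 0.063514
P(M+2) = 5 × 0.5762^4 × 0.4238^1 = 0.233574
P(M+4) = 10 × 0.5762^3 × 0.4238^2 = 0.343591
P(M+6) = 10 × 0.5762^2 × 0.4238^3 = 0.252714
P(M+8) = 5 × 0.5762^1 × 0.4238^4 = 0.092937
P(M+10) = 0.4238^5 = 0.013671
The M+4 peak is largest (0.343591); scaling to 100 gives 18.5 : 68.0 : 100.0 : 73.6 : 27.0 : 4.0.

18.5 : 68.0 : 100.0 : 73.6 : 27.0 : 4.0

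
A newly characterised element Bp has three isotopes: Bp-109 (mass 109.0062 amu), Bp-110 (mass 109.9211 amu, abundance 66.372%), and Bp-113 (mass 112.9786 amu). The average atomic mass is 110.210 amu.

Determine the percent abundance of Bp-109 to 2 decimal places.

18.61%

The remaining 33.628% is split between Bp-109 (fraction x) and Bp-113 (fraction 0.33628 − x).
Substituting: 109.0062x + 112.9786(0.33628 − x) = 37.253167508
(109.0062 − 112.9786)x = -0.7392761  ⇒  x = 0.18610, y = 0.15018
Bp-109: 18.61%, Bp-113: 15.02%.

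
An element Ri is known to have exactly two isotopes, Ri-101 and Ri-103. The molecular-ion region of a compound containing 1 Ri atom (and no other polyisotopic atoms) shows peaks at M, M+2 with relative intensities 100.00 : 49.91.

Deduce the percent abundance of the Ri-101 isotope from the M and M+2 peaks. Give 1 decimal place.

Let p = fractional abundance of Ri-101. I(M+2)/I(M) = [C(1,1)·p^0·(1−p)] / p^1 = 1·(1−p)/p = 49.91/100.00 = 0.4991
(1−p)/p = 0.4991/1 = 0.4991  ⇒  p = 1/(1 + 0.4991) = 0.6671
Ri-101: 66.7%, Ri-103: 33.3%.

66.7%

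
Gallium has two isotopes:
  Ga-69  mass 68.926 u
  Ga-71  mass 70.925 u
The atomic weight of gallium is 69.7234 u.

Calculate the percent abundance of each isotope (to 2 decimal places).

Writing the weighted mean with unknown fraction x of Ga-69:
68.926·x + 70.925·(1 − x) = 69.7234
(68.926 − 70.925)·x = 69.7234 − 70.925
x = -1.2016 / -1.999 = 0.60110 → 60.11% Ga-69, 39.89% Ga-71.

Ga-69: 60.11%, Ga-71: 39.89%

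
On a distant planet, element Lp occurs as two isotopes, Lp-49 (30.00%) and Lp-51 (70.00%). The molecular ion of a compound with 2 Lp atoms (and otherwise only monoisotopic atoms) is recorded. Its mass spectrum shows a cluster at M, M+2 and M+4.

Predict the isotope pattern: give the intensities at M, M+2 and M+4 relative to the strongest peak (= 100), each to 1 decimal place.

18.4 : 85.7 : 100.0

Expanding (0.3000 + 0.7000)^2:
P(M) = 0.3000^2 = 0.090000
P(M+2) = 2 × 0.3000^1 × 0.7000^1 = 0.420000
P(M+4) = 0.7000^2 = 0.490000
The M+4 peak is largest (0.490000); scaling to 100 gives 18.4 : 85.7 : 100.0.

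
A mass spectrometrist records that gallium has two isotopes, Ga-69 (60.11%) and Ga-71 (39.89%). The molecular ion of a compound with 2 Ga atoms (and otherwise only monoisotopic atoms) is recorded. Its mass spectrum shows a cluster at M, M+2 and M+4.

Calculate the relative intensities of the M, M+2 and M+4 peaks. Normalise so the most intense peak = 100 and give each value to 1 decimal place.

Expanding (0.6011 + 0.3989)^2:
P(M) = 0.6011^2 = 0.361321
P(M+2) = 2 × 0.6011^1 × 0.3989^1 = 0.479558
P(M+4) = 0.3989^2 = 0.159121
The M+2 peak is largest (0.479558); scaling to 100 gives 75.3 : 100.0 : 33.2.

75.3 : 100.0 : 33.2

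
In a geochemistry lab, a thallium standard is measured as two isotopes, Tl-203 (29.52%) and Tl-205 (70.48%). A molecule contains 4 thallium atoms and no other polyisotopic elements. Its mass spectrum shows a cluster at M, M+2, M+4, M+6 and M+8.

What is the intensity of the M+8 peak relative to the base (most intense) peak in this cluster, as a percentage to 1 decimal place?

(0.2952 + 0.7048)^4 gives M 0.0076, M+2 0.0725, M+4 0.2597, M+6 0.4134, M+8 0.2468; the largest is M+6.
P(M+6) = C(4,3) × 0.2952^1 × 0.7048^3 = 4 × 0.2952 × 0.35010449 = 0.413403 (base)
P(M+8) = C(4,4) × 0.2952^0 × 0.7048^4 = 1 × 1.0000 × 0.24675365 = 0.246754
Relative intensity = 0.246754 / 0.413403 × 100 = 59.7

59.7%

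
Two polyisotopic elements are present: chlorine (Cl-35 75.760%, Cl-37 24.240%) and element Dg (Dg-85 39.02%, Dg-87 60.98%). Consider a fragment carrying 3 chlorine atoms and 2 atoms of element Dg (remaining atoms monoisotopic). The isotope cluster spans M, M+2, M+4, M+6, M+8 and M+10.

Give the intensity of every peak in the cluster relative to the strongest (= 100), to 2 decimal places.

17.39 : 71.06 : 100.00 : 58.04 : 14.83 : 1.39

Chlorine pattern (n=3): 0.4348304 : 0.41738208 : 0.13354464 : 0.01424288
Element Dg pattern (n=2): 0.15225604 : 0.47588792 : 0.37185604
Convolve the two distributions (both contribute in 2-u steps):
  M: 0.4348304×0.15225604 = 0.066206
  M+2: 0.4348304×0.47588792 + 0.41738208×0.15225604 = 0.270479
  M+4: 0.4348304×0.37185604 + 0.41738208×0.47588792 + 0.13354464×0.15225604 = 0.380654
  M+6: 0.41738208×0.37185604 + 0.13354464×0.47588792 + 0.01424288×0.15225604 = 0.220927
  M+8: 0.13354464×0.37185604 + 0.01424288×0.47588792 = 0.056437
  M+10: 0.01424288×0.37185604 = 0.005296
Scale to base peak (0.380654) = 100: 17.39 : 71.06 : 100.00 : 58.04 : 14.83 : 1.39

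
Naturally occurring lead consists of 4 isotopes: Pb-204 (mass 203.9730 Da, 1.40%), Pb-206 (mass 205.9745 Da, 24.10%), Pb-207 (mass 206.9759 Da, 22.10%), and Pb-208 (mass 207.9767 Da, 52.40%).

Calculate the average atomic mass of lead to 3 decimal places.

207.217 Da

Ar = Σ fᵢ·mᵢ = 0.0140 × 203.9730 + 0.2410 × 205.9745 + 0.2210 × 206.9759 + 0.5240 × 207.9767
= 2.85562 + 49.63985 + 45.74167 + 108.97979 = 207.21693 Da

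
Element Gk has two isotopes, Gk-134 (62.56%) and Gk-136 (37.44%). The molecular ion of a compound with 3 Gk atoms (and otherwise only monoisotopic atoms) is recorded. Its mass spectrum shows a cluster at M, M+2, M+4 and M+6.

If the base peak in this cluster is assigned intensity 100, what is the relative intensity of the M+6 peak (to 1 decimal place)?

11.9

(0.6256 + 0.3744)^3 gives M 0.2448, M+2 0.4396, M+4 0.2631, M+6 0.0525; the largest is M+2.
P(M+2) = C(3,1) × 0.6256^2 × 0.3744^1 = 3 × 0.39137536 × 0.3744 = 0.439593 (base)
P(M+6) = C(3,3) × 0.6256^0 × 0.3744^3 = 1 × 1.0000 × 0.05248165 = 0.052482
Relative intensity = 0.052482 / 0.439593 × 100 = 11.9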